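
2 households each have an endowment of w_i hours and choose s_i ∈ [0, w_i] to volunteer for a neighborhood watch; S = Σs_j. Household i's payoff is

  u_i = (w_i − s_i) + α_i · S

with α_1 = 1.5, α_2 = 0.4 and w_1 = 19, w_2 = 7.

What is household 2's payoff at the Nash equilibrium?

14.6

∂u_i/∂s_i = α_i − 1, so household i contributes w_i if α_i > 1, else 0.
α_i > 1 for i ∈ {1}; NE contributions (19, 0), S = 19.
u_2 = (7 − 0) + 0.4·19 = 14.6.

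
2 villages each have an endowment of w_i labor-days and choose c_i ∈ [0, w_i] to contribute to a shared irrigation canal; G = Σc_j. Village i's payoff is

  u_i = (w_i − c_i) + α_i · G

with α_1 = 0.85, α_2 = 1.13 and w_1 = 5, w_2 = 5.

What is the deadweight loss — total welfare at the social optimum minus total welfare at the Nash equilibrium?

4.9

∂u_i/∂c_i = α_i − 1, so village i contributes w_i if α_i > 1, else 0.
α_i > 1 for i ∈ {2}; NE contributions (0, 5), G = 5.
W^NE = Σw_i − G^NE + (Σα_i)·G^NE = 10 + 0.98·5 = 14.9.
Planner: ∂(Σu_j)/∂c_i = Σα_j − 1 = 0.98 > 0, so everyone contributes w_i; G^SO = 10, W^SO = 10 + 0.98·10 = 19.8.
Deadweight loss = 4.9.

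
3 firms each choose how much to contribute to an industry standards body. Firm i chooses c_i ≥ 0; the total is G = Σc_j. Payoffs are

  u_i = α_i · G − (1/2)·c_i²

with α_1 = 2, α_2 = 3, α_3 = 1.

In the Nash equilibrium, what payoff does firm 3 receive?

Firm i's FOC: ∂u_i/∂c_i = α_i − c_i = 0, so c_i* = α_i.
NE contributions = (2, 3, 1); G = 6.
u_3 = α_3·G − ½·(c_3)² = 1·6 − ½·1² = 5.5.

5.5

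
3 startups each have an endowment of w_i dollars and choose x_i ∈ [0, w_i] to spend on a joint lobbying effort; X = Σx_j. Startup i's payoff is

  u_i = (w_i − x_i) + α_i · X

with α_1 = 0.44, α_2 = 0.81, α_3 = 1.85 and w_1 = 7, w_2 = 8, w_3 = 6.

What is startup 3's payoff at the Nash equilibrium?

∂u_i/∂x_i = α_i − 1, so startup i contributes w_i if α_i > 1, else 0.
α_i > 1 for i ∈ {3}; NE contributions (0, 0, 6), X = 6.
u_3 = (6 − 6) + 1.85·6 = 11.1.

11.1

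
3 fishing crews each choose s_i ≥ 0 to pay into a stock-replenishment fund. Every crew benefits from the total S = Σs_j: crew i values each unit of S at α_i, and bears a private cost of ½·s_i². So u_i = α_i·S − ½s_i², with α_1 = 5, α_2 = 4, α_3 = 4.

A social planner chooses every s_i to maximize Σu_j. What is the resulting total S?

Planner FOC: ∂(Σu_j)/∂s_i = (Σα_j) − s_i = 0, so s_i^SO = Σα_j = 13 for every i; S^SO = 39.

39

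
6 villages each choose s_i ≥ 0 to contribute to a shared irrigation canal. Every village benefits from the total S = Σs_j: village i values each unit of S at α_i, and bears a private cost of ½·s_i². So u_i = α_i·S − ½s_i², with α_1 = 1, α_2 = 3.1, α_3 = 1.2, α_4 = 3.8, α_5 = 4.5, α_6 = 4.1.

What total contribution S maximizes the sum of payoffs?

106.2

Planner FOC: ∂(Σu_j)/∂s_i = (Σα_j) − s_i = 0, so s_i^SO = Σα_j = 17.7 for every i; S^SO = 106.2.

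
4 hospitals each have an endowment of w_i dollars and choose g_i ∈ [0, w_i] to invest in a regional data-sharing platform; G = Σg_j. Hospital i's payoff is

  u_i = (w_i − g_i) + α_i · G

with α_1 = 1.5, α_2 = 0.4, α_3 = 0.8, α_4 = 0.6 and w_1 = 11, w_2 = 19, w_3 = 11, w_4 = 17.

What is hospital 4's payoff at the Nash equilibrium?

23.6

∂u_i/∂g_i = α_i − 1, so hospital i contributes w_i if α_i > 1, else 0.
α_i > 1 for i ∈ {1}; NE contributions (11, 0, 0, 0), G = 11.
u_4 = (17 − 0) + 0.6·11 = 23.6.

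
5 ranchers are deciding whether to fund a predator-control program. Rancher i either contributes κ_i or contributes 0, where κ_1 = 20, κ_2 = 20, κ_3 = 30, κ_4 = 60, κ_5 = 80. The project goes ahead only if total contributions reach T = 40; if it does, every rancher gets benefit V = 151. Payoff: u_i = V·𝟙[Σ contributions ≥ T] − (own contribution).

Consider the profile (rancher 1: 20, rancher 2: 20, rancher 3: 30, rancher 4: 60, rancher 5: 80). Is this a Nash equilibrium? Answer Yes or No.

Total = 210 ≥ 40: provided.
Rancher 1 (pledges 20, payoff 131): dropping to 0 → total 190, payoff 151. Profitable deviation.

No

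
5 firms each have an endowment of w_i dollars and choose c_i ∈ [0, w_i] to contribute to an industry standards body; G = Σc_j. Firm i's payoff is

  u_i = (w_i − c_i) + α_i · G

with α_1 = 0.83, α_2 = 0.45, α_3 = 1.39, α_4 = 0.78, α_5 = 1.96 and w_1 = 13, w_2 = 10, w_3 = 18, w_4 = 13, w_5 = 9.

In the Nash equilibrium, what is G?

27

∂u_i/∂c_i = α_i − 1, so firm i contributes w_i if α_i > 1, else 0.
α_i > 1 for i ∈ {3, 5}; NE contributions (0, 0, 18, 0, 9), G = 27.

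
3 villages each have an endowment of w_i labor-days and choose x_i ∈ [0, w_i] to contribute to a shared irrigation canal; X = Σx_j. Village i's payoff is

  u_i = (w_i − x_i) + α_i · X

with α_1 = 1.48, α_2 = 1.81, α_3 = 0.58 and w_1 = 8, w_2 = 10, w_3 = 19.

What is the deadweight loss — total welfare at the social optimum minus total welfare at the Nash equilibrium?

∂u_i/∂x_i = α_i − 1, so village i contributes w_i if α_i > 1, else 0.
α_i > 1 for i ∈ {1, 2}; NE contributions (8, 10, 0), X = 18.
W^NE = Σw_i − X^NE + (Σα_i)·X^NE = 37 + 2.87·18 = 88.66.
Planner: ∂(Σu_j)/∂x_i = Σα_j − 1 = 2.87 > 0, so everyone contributes w_i; X^SO = 37, W^SO = 37 + 2.87·37 = 143.19.
Deadweight loss = 54.53.

54.53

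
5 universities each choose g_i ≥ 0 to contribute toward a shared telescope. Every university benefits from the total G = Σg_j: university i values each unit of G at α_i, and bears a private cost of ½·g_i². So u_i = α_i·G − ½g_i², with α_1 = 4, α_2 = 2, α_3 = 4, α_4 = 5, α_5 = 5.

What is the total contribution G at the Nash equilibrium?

University i's FOC: ∂u_i/∂g_i = α_i − g_i = 0, so g_i* = α_i.
NE contributions = (4, 2, 4, 5, 5); G = 20.

20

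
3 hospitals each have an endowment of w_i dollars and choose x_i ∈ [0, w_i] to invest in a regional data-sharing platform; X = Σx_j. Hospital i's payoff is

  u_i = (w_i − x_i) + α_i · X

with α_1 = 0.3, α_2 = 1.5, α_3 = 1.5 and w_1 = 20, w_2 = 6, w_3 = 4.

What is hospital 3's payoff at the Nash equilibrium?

∂u_i/∂x_i = α_i − 1, so hospital i contributes w_i if α_i > 1, else 0.
α_i > 1 for i ∈ {2, 3}; NE contributions (0, 6, 4), X = 10.
u_3 = (4 − 4) + 1.5·10 = 15.

15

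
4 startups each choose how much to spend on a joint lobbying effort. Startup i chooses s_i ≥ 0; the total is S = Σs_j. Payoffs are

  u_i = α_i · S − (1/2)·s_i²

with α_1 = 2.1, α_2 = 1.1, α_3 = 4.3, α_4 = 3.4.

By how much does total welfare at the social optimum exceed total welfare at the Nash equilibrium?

136.645

Startup i's FOC: ∂u_i/∂s_i = α_i − s_i = 0, so s_i* = α_i.
NE contributions = (2.1, 1.1, 4.3, 3.4); S = 10.9.
W^NE = (Σα)·S − ½Σα_i² = 10.9² − ½·35.67 = 100.975.
Planner sets s_i = Σα_j = 10.9 for every i, so S^SO = 4·10.9 = 43.6.
W^SO = (Σα)·S^SO − ½·4·(Σα)² = (4/2)·10.9² = 237.62.
Deadweight loss = W^SO − W^NE = 136.645.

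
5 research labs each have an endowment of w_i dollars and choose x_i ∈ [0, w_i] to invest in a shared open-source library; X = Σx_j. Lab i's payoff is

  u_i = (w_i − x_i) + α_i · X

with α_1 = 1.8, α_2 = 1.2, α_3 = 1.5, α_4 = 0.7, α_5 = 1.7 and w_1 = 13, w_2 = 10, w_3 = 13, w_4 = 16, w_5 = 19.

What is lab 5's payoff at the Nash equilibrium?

93.5

∂u_i/∂x_i = α_i − 1, so lab i contributes w_i if α_i > 1, else 0.
α_i > 1 for i ∈ {1, 2, 3, 5}; NE contributions (13, 10, 13, 0, 19), X = 55.
u_5 = (19 − 19) + 1.7·55 = 93.5.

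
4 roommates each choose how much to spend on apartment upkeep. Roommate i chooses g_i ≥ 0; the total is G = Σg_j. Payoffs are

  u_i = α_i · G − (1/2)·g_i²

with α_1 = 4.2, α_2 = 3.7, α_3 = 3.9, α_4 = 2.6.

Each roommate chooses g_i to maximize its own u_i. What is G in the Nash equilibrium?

14.4

Roommate i's FOC: ∂u_i/∂g_i = α_i − g_i = 0, so g_i* = α_i.
NE contributions = (4.2, 3.7, 3.9, 2.6); G = 14.4.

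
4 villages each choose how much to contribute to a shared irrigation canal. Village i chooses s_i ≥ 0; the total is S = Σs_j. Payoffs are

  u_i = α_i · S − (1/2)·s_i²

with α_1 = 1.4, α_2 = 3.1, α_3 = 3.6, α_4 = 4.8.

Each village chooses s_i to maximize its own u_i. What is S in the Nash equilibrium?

12.9

Village i's FOC: ∂u_i/∂s_i = α_i − s_i = 0, so s_i* = α_i.
NE contributions = (1.4, 3.1, 3.6, 4.8); S = 12.9.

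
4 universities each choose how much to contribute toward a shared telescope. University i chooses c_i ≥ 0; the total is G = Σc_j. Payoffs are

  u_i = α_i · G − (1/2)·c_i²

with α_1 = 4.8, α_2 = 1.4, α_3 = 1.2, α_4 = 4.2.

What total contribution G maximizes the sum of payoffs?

46.4

Planner FOC: ∂(Σu_j)/∂c_i = (Σα_j) − c_i = 0, so c_i^SO = Σα_j = 11.6 for every i; G^SO = 46.4.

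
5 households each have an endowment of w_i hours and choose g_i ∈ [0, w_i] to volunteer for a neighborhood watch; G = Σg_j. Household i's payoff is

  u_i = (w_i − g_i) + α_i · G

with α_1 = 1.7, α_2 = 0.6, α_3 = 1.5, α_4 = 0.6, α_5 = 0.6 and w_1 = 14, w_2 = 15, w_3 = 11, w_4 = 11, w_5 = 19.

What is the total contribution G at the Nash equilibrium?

25

∂u_i/∂g_i = α_i − 1, so household i contributes w_i if α_i > 1, else 0.
α_i > 1 for i ∈ {1, 3}; NE contributions (14, 0, 11, 0, 0), G = 25.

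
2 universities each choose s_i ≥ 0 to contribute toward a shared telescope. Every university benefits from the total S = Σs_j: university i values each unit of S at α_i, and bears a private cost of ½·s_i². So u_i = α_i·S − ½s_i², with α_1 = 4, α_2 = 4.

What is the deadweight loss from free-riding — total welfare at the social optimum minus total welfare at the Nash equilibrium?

University i's FOC: ∂u_i/∂s_i = α_i − s_i = 0, so s_i* = α_i.
NE contributions = (4, 4); S = 8.
W^NE = (Σα)·S − ½Σα_i² = 8² − ½·32 = 48.
Planner sets s_i = Σα_j = 8 for every i, so S^SO = 2·8 = 16.
W^SO = (Σα)·S^SO − ½·2·(Σα)² = (2/2)·8² = 64.
Deadweight loss = W^SO − W^NE = 16.

16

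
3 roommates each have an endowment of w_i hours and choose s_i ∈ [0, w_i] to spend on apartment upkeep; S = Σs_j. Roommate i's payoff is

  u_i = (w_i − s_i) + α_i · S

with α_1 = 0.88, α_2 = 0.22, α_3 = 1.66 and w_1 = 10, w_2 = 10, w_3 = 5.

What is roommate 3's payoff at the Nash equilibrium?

∂u_i/∂s_i = α_i − 1, so roommate i contributes w_i if α_i > 1, else 0.
α_i > 1 for i ∈ {3}; NE contributions (0, 0, 5), S = 5.
u_3 = (5 − 5) + 1.66·5 = 8.3.

8.3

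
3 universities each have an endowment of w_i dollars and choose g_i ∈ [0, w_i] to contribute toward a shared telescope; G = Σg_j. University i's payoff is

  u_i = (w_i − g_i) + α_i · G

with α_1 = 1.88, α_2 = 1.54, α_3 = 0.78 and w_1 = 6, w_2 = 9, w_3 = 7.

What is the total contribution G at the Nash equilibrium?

15

∂u_i/∂g_i = α_i − 1, so university i contributes w_i if α_i > 1, else 0.
α_i > 1 for i ∈ {1, 2}; NE contributions (6, 9, 0), G = 15.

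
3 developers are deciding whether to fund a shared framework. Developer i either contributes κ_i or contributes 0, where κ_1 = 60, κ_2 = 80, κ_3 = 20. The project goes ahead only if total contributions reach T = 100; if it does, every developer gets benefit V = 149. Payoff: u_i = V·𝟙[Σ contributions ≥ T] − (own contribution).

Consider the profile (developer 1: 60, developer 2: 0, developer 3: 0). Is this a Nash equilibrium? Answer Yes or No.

Total = 60 < 100: not provided.
Developer 1 (pledges 60, payoff -60): dropping to 0 → total 0, payoff 0. Profitable deviation.

No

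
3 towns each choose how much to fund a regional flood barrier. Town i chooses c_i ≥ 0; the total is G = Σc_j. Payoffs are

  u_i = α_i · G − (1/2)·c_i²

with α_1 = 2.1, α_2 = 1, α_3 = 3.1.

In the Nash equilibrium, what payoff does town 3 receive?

14.415

Town i's FOC: ∂u_i/∂c_i = α_i − c_i = 0, so c_i* = α_i.
NE contributions = (2.1, 1, 3.1); G = 6.2.
u_3 = α_3·G − ½·(c_3)² = 3.1·6.2 − ½·3.1² = 14.415.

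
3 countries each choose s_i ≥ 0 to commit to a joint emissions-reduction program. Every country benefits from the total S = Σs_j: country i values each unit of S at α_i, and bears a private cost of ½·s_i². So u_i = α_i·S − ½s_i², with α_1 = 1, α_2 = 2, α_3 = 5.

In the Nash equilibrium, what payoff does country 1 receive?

7.5

Country i's FOC: ∂u_i/∂s_i = α_i − s_i = 0, so s_i* = α_i.
NE contributions = (1, 2, 5); S = 8.
u_1 = α_1·S − ½·(s_1)² = 1·8 − ½·1² = 7.5.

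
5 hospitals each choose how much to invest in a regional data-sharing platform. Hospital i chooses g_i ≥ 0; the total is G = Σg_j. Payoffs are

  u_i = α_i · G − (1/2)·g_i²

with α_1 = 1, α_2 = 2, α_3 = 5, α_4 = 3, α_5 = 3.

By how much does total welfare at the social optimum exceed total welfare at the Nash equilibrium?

318

Hospital i's FOC: ∂u_i/∂g_i = α_i − g_i = 0, so g_i* = α_i.
NE contributions = (1, 2, 5, 3, 3); G = 14.
W^NE = (Σα)·G − ½Σα_i² = 14² − ½·48 = 172.
Planner sets g_i = Σα_j = 14 for every i, so G^SO = 5·14 = 70.
W^SO = (Σα)·G^SO − ½·5·(Σα)² = (5/2)·14² = 490.
Deadweight loss = W^SO − W^NE = 318.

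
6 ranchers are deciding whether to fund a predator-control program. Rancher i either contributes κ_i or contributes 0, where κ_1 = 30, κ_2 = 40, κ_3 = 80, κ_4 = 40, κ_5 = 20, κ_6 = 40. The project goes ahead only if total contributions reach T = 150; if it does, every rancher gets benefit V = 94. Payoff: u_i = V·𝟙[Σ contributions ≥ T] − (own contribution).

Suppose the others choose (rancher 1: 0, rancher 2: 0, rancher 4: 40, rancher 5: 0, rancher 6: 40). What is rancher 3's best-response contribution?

80

Others' total = 80. Contributing 80 brings total to 160 ≥ 150: gain V − κ_3 = 14.
Best response: 80.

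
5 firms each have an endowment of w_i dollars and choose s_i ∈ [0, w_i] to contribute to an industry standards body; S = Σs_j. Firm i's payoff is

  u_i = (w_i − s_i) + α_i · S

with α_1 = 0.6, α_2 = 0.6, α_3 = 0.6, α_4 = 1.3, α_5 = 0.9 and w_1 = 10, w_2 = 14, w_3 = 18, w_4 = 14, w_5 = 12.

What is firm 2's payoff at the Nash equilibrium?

∂u_i/∂s_i = α_i − 1, so firm i contributes w_i if α_i > 1, else 0.
α_i > 1 for i ∈ {4}; NE contributions (0, 0, 0, 14, 0), S = 14.
u_2 = (14 − 0) + 0.6·14 = 22.4.

22.4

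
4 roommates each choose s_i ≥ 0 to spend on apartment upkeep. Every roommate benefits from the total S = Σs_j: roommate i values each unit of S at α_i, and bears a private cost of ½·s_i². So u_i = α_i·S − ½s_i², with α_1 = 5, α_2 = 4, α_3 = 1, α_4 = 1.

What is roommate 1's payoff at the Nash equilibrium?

Roommate i's FOC: ∂u_i/∂s_i = α_i − s_i = 0, so s_i* = α_i.
NE contributions = (5, 4, 1, 1); S = 11.
u_1 = α_1·S − ½·(s_1)² = 5·11 − ½·5² = 42.5.

42.5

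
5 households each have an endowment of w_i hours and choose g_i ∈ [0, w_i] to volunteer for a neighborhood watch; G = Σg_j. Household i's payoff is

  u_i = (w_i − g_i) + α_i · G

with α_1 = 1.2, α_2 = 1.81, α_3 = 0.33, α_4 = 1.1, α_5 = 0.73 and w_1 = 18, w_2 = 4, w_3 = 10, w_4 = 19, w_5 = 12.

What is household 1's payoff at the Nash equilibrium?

∂u_i/∂g_i = α_i − 1, so household i contributes w_i if α_i > 1, else 0.
α_i > 1 for i ∈ {1, 2, 4}; NE contributions (18, 4, 0, 19, 0), G = 41.
u_1 = (18 − 18) + 1.2·41 = 49.2.

49.2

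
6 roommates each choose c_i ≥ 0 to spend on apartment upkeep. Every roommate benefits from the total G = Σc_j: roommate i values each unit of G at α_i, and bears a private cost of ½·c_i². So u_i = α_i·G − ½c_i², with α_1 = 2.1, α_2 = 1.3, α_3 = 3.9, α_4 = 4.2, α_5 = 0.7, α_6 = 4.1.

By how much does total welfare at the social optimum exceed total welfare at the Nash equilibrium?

Roommate i's FOC: ∂u_i/∂c_i = α_i − c_i = 0, so c_i* = α_i.
NE contributions = (2.1, 1.3, 3.9, 4.2, 0.7, 4.1); G = 16.3.
W^NE = (Σα)·G − ½Σα_i² = 16.3² − ½·56.25 = 237.565.
Planner sets c_i = Σα_j = 16.3 for every i, so G^SO = 6·16.3 = 97.8.
W^SO = (Σα)·G^SO − ½·6·(Σα)² = (6/2)·16.3² = 797.07.
Deadweight loss = W^SO − W^NE = 559.505.

559.505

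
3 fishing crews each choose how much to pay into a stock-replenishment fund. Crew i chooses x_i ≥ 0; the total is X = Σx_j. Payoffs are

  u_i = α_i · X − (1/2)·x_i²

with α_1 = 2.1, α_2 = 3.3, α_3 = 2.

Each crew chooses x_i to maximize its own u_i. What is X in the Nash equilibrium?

7.4

Crew i's FOC: ∂u_i/∂x_i = α_i − x_i = 0, so x_i* = α_i.
NE contributions = (2.1, 3.3, 2); X = 7.4.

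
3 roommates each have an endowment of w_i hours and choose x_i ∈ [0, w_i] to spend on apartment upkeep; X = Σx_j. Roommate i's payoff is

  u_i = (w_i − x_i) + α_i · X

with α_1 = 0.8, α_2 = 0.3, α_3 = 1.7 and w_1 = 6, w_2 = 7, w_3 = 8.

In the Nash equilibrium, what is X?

∂u_i/∂x_i = α_i − 1, so roommate i contributes w_i if α_i > 1, else 0.
α_i > 1 for i ∈ {3}; NE contributions (0, 0, 8), X = 8.

8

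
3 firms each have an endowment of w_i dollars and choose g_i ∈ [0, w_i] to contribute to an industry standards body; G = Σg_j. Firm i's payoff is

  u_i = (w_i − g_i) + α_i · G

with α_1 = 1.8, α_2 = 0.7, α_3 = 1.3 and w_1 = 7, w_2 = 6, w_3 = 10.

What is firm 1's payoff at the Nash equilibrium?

∂u_i/∂g_i = α_i − 1, so firm i contributes w_i if α_i > 1, else 0.
α_i > 1 for i ∈ {1, 3}; NE contributions (7, 0, 10), G = 17.
u_1 = (7 − 7) + 1.8·17 = 30.6.

30.6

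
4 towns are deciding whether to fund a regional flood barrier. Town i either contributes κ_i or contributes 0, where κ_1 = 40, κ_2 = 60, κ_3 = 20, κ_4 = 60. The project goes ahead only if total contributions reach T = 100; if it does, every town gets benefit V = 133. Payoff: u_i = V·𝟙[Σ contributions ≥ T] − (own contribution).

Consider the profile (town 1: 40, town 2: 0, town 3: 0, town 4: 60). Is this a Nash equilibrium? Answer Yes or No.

Yes

Total = 100 ≥ 100: provided.
Town 1 (pledges 40, payoff 93): dropping to 0 → total 60, payoff 0. No gain.
Town 2 (pledges 0, payoff 133): pledging 60 → total 160, payoff 73. No gain.
Town 3 (pledges 0, payoff 133): pledging 20 → total 120, payoff 113. No gain.
Town 4 (pledges 60, payoff 73): dropping to 0 → total 40, payoff 0. No gain.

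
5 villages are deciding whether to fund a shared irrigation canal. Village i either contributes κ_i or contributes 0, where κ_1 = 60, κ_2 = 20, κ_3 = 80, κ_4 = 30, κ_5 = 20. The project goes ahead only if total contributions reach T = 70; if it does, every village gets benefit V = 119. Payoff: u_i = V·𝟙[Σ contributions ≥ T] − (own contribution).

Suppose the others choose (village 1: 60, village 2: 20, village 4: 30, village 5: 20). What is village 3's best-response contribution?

0

Others' total = 130 ≥ 70; contributing adds cost 80 for no extra benefit.
Best response: 0.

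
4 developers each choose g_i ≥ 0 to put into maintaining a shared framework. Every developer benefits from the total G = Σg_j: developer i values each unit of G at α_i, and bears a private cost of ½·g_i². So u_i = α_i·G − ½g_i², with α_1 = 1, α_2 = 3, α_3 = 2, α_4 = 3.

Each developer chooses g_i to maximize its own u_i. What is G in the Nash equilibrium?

9

Developer i's FOC: ∂u_i/∂g_i = α_i − g_i = 0, so g_i* = α_i.
NE contributions = (1, 3, 2, 3); G = 9.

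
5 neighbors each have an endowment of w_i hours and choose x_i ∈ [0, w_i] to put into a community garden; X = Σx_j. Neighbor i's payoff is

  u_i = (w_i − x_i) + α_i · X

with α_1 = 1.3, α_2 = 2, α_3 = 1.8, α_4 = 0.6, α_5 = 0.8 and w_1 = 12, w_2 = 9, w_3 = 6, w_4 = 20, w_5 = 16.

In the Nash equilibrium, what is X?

∂u_i/∂x_i = α_i − 1, so neighbor i contributes w_i if α_i > 1, else 0.
α_i > 1 for i ∈ {1, 2, 3}; NE contributions (12, 9, 6, 0, 0), X = 27.

27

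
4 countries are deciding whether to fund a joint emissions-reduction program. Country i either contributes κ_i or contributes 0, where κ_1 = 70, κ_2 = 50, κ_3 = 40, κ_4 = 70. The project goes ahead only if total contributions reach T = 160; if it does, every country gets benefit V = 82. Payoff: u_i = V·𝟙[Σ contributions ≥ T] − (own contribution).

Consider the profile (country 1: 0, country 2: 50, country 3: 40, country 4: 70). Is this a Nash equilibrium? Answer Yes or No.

Yes

Total = 160 ≥ 160: provided.
Country 1 (pledges 0, payoff 82): pledging 70 → total 230, payoff 12. No gain.
Country 2 (pledges 50, payoff 32): dropping to 0 → total 110, payoff 0. No gain.
Country 3 (pledges 40, payoff 42): dropping to 0 → total 120, payoff 0. No gain.
Country 4 (pledges 70, payoff 12): dropping to 0 → total 90, payoff 0. No gain.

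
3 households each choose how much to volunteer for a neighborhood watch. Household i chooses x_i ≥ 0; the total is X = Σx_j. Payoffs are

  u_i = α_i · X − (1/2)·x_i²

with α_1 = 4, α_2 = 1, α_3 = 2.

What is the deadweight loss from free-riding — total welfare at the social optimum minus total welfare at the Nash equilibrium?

Household i's FOC: ∂u_i/∂x_i = α_i − x_i = 0, so x_i* = α_i.
NE contributions = (4, 1, 2); X = 7.
W^NE = (Σα)·X − ½Σα_i² = 7² − ½·21 = 38.5.
Planner sets x_i = Σα_j = 7 for every i, so X^SO = 3·7 = 21.
W^SO = (Σα)·X^SO − ½·3·(Σα)² = (3/2)·7² = 73.5.
Deadweight loss = W^SO − W^NE = 35.

35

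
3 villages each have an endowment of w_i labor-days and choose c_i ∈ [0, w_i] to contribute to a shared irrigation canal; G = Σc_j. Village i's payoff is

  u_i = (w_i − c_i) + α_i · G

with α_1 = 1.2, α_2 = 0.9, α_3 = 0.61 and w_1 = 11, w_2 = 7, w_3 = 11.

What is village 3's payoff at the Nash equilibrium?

∂u_i/∂c_i = α_i − 1, so village i contributes w_i if α_i > 1, else 0.
α_i > 1 for i ∈ {1}; NE contributions (11, 0, 0), G = 11.
u_3 = (11 − 0) + 0.61·11 = 17.71.

17.71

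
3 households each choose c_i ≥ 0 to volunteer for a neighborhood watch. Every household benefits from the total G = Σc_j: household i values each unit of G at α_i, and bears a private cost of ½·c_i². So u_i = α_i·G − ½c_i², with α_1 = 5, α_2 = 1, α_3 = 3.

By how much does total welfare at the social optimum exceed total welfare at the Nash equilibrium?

58

Household i's FOC: ∂u_i/∂c_i = α_i − c_i = 0, so c_i* = α_i.
NE contributions = (5, 1, 3); G = 9.
W^NE = (Σα)·G − ½Σα_i² = 9² − ½·35 = 63.5.
Planner sets c_i = Σα_j = 9 for every i, so G^SO = 3·9 = 27.
W^SO = (Σα)·G^SO − ½·3·(Σα)² = (3/2)·9² = 121.5.
Deadweight loss = W^SO − W^NE = 58.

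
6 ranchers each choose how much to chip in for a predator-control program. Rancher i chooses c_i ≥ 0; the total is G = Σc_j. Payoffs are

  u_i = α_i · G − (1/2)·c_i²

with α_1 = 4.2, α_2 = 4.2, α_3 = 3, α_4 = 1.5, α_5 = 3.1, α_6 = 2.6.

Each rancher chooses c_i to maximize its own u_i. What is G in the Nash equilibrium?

Rancher i's FOC: ∂u_i/∂c_i = α_i − c_i = 0, so c_i* = α_i.
NE contributions = (4.2, 4.2, 3, 1.5, 3.1, 2.6); G = 18.6.

18.6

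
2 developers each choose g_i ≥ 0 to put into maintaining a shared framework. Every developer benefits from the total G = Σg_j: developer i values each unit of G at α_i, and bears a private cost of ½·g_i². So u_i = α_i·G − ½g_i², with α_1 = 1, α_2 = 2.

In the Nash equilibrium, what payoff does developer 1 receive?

Developer i's FOC: ∂u_i/∂g_i = α_i − g_i = 0, so g_i* = α_i.
NE contributions = (1, 2); G = 3.
u_1 = α_1·G − ½·(g_1)² = 1·3 − ½·1² = 2.5.

2.5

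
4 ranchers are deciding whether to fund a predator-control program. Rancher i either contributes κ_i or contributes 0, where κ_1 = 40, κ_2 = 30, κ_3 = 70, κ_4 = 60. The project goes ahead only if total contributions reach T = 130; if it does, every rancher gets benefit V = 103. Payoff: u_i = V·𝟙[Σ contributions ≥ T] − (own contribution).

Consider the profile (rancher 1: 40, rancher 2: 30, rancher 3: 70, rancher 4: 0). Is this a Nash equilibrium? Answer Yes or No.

Total = 140 ≥ 130: provided.
Rancher 1 (pledges 40, payoff 63): dropping to 0 → total 100, payoff 0. No gain.
Rancher 2 (pledges 30, payoff 73): dropping to 0 → total 110, payoff 0. No gain.
Rancher 3 (pledges 70, payoff 33): dropping to 0 → total 70, payoff 0. No gain.
Rancher 4 (pledges 0, payoff 103): pledging 60 → total 200, payoff 43. No gain.

Yes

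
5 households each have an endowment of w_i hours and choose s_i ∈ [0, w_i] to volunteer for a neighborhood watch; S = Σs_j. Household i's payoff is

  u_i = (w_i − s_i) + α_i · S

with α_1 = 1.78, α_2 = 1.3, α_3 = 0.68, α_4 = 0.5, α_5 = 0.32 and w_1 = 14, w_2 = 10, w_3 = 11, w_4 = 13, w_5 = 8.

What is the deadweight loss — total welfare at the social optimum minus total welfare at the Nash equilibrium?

∂u_i/∂s_i = α_i − 1, so household i contributes w_i if α_i > 1, else 0.
α_i > 1 for i ∈ {1, 2}; NE contributions (14, 10, 0, 0, 0), S = 24.
W^NE = Σw_i − S^NE + (Σα_i)·S^NE = 56 + 3.58·24 = 141.92.
Planner: ∂(Σu_j)/∂s_i = Σα_j − 1 = 3.58 > 0, so everyone contributes w_i; S^SO = 56, W^SO = 56 + 3.58·56 = 256.48.
Deadweight loss = 114.56.

114.56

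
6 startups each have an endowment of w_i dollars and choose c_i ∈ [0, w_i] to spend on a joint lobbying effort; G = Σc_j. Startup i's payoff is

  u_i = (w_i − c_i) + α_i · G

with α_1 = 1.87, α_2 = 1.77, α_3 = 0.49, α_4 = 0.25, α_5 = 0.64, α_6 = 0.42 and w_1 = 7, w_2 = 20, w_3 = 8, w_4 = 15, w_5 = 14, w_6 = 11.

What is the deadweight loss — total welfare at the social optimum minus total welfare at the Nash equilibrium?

213.12

∂u_i/∂c_i = α_i − 1, so startup i contributes w_i if α_i > 1, else 0.
α_i > 1 for i ∈ {1, 2}; NE contributions (7, 20, 0, 0, 0, 0), G = 27.
W^NE = Σw_i − G^NE + (Σα_i)·G^NE = 75 + 4.44·27 = 194.88.
Planner: ∂(Σu_j)/∂c_i = Σα_j − 1 = 4.44 > 0, so everyone contributes w_i; G^SO = 75, W^SO = 75 + 4.44·75 = 408.
Deadweight loss = 213.12.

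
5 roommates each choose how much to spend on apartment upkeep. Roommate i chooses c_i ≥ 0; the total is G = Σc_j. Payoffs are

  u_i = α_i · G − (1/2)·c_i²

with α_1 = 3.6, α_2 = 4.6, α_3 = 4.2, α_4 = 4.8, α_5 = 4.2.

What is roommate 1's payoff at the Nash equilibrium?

70.56

Roommate i's FOC: ∂u_i/∂c_i = α_i − c_i = 0, so c_i* = α_i.
NE contributions = (3.6, 4.6, 4.2, 4.8, 4.2); G = 21.4.
u_1 = α_1·G − ½·(c_1)² = 3.6·21.4 − ½·3.6² = 70.56.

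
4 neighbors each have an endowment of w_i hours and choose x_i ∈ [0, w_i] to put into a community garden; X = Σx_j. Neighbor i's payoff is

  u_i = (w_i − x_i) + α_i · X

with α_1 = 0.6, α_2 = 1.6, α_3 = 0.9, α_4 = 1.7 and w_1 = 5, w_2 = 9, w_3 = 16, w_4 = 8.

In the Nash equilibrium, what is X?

∂u_i/∂x_i = α_i − 1, so neighbor i contributes w_i if α_i > 1, else 0.
α_i > 1 for i ∈ {2, 4}; NE contributions (0, 9, 0, 8), X = 17.

17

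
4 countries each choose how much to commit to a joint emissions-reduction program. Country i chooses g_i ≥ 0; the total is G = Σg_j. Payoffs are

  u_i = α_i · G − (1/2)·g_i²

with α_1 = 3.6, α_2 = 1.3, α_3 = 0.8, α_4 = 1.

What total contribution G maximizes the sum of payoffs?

Planner FOC: ∂(Σu_j)/∂g_i = (Σα_j) − g_i = 0, so g_i^SO = Σα_j = 6.7 for every i; G^SO = 26.8.

26.8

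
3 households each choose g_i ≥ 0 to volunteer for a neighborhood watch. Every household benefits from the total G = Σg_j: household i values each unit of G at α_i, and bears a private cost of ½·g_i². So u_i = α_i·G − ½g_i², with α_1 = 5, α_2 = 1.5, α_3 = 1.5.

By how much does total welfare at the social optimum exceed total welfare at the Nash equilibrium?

46.75

Household i's FOC: ∂u_i/∂g_i = α_i − g_i = 0, so g_i* = α_i.
NE contributions = (5, 1.5, 1.5); G = 8.
W^NE = (Σα)·G − ½Σα_i² = 8² − ½·29.5 = 49.25.
Planner sets g_i = Σα_j = 8 for every i, so G^SO = 3·8 = 24.
W^SO = (Σα)·G^SO − ½·3·(Σα)² = (3/2)·8² = 96.
Deadweight loss = W^SO − W^NE = 46.75.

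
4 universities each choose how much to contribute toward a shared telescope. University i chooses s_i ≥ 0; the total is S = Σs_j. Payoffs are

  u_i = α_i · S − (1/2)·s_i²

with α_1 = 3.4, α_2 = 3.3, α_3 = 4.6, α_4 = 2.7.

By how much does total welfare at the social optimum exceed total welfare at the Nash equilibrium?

221.45

University i's FOC: ∂u_i/∂s_i = α_i − s_i = 0, so s_i* = α_i.
NE contributions = (3.4, 3.3, 4.6, 2.7); S = 14.
W^NE = (Σα)·S − ½Σα_i² = 14² − ½·50.9 = 170.55.
Planner sets s_i = Σα_j = 14 for every i, so S^SO = 4·14 = 56.
W^SO = (Σα)·S^SO − ½·4·(Σα)² = (4/2)·14² = 392.
Deadweight loss = W^SO − W^NE = 221.45.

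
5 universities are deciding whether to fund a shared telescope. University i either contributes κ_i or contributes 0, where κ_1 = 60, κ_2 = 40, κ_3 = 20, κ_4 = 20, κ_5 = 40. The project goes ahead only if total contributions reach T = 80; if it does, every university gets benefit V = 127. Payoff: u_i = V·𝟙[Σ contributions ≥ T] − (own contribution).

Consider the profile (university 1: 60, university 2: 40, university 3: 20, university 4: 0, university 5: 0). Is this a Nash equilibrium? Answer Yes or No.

No

Total = 120 ≥ 80: provided.
University 1 (pledges 60, payoff 67): dropping to 0 → total 60, payoff 0. No gain.
University 2 (pledges 40, payoff 87): dropping to 0 → total 80, payoff 127. Profitable deviation.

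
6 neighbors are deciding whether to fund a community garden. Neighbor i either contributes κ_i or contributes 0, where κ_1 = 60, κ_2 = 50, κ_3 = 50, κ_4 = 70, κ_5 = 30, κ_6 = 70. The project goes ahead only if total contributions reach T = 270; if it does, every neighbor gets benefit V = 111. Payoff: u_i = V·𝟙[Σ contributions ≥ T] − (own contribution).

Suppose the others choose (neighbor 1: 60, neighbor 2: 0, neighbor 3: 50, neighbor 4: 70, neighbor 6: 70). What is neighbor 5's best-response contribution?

Others' total = 250. Contributing 30 brings total to 280 ≥ 270: gain V − κ_5 = 81.
Best response: 30.

30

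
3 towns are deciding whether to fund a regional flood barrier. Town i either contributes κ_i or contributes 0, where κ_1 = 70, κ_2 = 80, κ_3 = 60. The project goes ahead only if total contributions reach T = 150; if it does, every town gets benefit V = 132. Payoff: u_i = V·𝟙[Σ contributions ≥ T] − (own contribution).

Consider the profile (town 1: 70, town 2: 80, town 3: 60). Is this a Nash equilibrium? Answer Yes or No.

Total = 210 ≥ 150: provided.
Town 1 (pledges 70, payoff 62): dropping to 0 → total 140, payoff 0. No gain.
Town 2 (pledges 80, payoff 52): dropping to 0 → total 130, payoff 0. No gain.
Town 3 (pledges 60, payoff 72): dropping to 0 → total 150, payoff 132. Profitable deviation.

No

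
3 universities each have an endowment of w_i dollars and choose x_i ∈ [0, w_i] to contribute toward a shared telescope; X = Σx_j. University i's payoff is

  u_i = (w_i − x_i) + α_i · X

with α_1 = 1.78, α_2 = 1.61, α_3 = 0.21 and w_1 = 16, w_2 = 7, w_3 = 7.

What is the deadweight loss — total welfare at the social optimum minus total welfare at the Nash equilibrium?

∂u_i/∂x_i = α_i − 1, so university i contributes w_i if α_i > 1, else 0.
α_i > 1 for i ∈ {1, 2}; NE contributions (16, 7, 0), X = 23.
W^NE = Σw_i − X^NE + (Σα_i)·X^NE = 30 + 2.6·23 = 89.8.
Planner: ∂(Σu_j)/∂x_i = Σα_j − 1 = 2.6 > 0, so everyone contributes w_i; X^SO = 30, W^SO = 30 + 2.6·30 = 108.
Deadweight loss = 18.2.

18.2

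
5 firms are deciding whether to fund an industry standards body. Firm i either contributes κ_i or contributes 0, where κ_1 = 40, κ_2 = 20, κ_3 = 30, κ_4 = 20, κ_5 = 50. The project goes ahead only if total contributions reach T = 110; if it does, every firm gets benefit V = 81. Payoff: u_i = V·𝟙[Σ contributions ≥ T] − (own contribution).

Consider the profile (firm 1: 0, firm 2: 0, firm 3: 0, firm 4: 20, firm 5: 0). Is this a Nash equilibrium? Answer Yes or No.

No

Total = 20 < 110: not provided.
Firm 1 (pledges 0, payoff 0): pledging 40 → total 60, payoff -40. No gain.
Firm 2 (pledges 0, payoff 0): pledging 20 → total 40, payoff -20. No gain.
Firm 3 (pledges 0, payoff 0): pledging 30 → total 50, payoff -30. No gain.
Firm 4 (pledges 20, payoff -20): dropping to 0 → total 0, payoff 0. Profitable deviation.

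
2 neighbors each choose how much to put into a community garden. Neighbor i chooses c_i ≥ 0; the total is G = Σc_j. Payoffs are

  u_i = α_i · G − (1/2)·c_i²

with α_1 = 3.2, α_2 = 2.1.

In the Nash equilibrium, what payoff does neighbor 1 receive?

11.84

Neighbor i's FOC: ∂u_i/∂c_i = α_i − c_i = 0, so c_i* = α_i.
NE contributions = (3.2, 2.1); G = 5.3.
u_1 = α_1·G − ½·(c_1)² = 3.2·5.3 − ½·3.2² = 11.84.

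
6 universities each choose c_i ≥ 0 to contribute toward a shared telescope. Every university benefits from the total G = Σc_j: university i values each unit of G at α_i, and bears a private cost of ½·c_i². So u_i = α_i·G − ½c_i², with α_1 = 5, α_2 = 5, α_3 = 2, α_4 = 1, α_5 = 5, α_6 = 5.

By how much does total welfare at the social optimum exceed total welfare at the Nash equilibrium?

1110.5

University i's FOC: ∂u_i/∂c_i = α_i − c_i = 0, so c_i* = α_i.
NE contributions = (5, 5, 2, 1, 5, 5); G = 23.
W^NE = (Σα)·G − ½Σα_i² = 23² − ½·105 = 476.5.
Planner sets c_i = Σα_j = 23 for every i, so G^SO = 6·23 = 138.
W^SO = (Σα)·G^SO − ½·6·(Σα)² = (6/2)·23² = 1587.
Deadweight loss = W^SO − W^NE = 1110.5.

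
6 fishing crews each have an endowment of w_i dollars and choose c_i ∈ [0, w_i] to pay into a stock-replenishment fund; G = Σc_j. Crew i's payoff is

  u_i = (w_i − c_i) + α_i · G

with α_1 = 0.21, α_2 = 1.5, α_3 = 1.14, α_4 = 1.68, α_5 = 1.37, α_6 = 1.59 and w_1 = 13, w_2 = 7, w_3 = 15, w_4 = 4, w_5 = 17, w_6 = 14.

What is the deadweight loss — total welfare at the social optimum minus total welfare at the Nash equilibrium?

84.37

∂u_i/∂c_i = α_i − 1, so crew i contributes w_i if α_i > 1, else 0.
α_i > 1 for i ∈ {2, 3, 4, 5, 6}; NE contributions (0, 7, 15, 4, 17, 14), G = 57.
W^NE = Σw_i − G^NE + (Σα_i)·G^NE = 70 + 6.49·57 = 439.93.
Planner: ∂(Σu_j)/∂c_i = Σα_j − 1 = 6.49 > 0, so everyone contributes w_i; G^SO = 70, W^SO = 70 + 6.49·70 = 524.3.
Deadweight loss = 84.37.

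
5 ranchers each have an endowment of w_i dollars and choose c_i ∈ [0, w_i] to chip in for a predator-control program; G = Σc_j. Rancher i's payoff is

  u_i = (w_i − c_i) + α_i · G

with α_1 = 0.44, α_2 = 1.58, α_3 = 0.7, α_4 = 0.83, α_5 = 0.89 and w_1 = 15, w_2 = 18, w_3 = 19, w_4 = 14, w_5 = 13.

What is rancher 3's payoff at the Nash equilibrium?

31.6

∂u_i/∂c_i = α_i − 1, so rancher i contributes w_i if α_i > 1, else 0.
α_i > 1 for i ∈ {2}; NE contributions (0, 18, 0, 0, 0), G = 18.
u_3 = (19 − 0) + 0.7·18 = 31.6.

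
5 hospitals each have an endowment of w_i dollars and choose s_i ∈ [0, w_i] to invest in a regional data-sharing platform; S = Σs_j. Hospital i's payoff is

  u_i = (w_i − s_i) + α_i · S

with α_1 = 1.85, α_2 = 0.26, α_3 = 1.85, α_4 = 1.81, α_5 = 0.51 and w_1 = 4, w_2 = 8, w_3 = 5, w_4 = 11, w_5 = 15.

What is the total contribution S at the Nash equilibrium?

20

∂u_i/∂s_i = α_i − 1, so hospital i contributes w_i if α_i > 1, else 0.
α_i > 1 for i ∈ {1, 3, 4}; NE contributions (4, 0, 5, 11, 0), S = 20.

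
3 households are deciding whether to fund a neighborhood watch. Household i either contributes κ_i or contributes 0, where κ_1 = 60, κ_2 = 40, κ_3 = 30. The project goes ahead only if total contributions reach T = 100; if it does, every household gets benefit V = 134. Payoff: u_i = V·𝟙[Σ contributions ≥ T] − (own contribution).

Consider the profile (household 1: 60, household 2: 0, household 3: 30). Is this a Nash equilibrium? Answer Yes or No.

No

Total = 90 < 100: not provided.
Household 1 (pledges 60, payoff -60): dropping to 0 → total 30, payoff 0. Profitable deviation.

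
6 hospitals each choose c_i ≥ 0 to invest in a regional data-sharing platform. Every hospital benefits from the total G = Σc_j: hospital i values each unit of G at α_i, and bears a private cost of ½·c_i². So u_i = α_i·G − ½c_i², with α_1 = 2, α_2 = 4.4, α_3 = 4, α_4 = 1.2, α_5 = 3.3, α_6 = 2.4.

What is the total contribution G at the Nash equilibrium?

17.3

Hospital i's FOC: ∂u_i/∂c_i = α_i − c_i = 0, so c_i* = α_i.
NE contributions = (2, 4.4, 4, 1.2, 3.3, 2.4); G = 17.3.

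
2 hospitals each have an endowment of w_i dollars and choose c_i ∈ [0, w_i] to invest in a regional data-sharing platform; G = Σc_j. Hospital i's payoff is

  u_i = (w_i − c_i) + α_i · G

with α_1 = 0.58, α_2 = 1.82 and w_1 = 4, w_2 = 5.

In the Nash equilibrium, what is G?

∂u_i/∂c_i = α_i − 1, so hospital i contributes w_i if α_i > 1, else 0.
α_i > 1 for i ∈ {2}; NE contributions (0, 5), G = 5.

5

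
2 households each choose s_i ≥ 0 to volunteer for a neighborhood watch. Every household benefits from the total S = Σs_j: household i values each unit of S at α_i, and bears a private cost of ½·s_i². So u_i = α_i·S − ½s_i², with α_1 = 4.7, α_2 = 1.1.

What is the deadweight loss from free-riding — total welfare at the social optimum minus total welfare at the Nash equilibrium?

Household i's FOC: ∂u_i/∂s_i = α_i − s_i = 0, so s_i* = α_i.
NE contributions = (4.7, 1.1); S = 5.8.
W^NE = (Σα)·S − ½Σα_i² = 5.8² − ½·23.3 = 21.99.
Planner sets s_i = Σα_j = 5.8 for every i, so S^SO = 2·5.8 = 11.6.
W^SO = (Σα)·S^SO − ½·2·(Σα)² = (2/2)·5.8² = 33.64.
Deadweight loss = W^SO − W^NE = 11.65.

11.65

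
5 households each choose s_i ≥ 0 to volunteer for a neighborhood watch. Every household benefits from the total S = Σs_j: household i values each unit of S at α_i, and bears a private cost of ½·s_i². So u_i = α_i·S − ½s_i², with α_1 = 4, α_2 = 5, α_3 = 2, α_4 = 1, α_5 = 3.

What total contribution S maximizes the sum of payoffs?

75

Planner FOC: ∂(Σu_j)/∂s_i = (Σα_j) − s_i = 0, so s_i^SO = Σα_j = 15 for every i; S^SO = 75.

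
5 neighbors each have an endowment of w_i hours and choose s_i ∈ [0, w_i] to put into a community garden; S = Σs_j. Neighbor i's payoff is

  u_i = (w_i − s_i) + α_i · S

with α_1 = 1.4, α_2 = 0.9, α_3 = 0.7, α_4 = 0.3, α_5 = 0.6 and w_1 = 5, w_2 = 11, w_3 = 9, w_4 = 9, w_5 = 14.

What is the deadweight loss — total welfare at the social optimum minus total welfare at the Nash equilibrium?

124.7

∂u_i/∂s_i = α_i − 1, so neighbor i contributes w_i if α_i > 1, else 0.
α_i > 1 for i ∈ {1}; NE contributions (5, 0, 0, 0, 0), S = 5.
W^NE = Σw_i − S^NE + (Σα_i)·S^NE = 48 + 2.9·5 = 62.5.
Planner: ∂(Σu_j)/∂s_i = Σα_j − 1 = 2.9 > 0, so everyone contributes w_i; S^SO = 48, W^SO = 48 + 2.9·48 = 187.2.
Deadweight loss = 124.7.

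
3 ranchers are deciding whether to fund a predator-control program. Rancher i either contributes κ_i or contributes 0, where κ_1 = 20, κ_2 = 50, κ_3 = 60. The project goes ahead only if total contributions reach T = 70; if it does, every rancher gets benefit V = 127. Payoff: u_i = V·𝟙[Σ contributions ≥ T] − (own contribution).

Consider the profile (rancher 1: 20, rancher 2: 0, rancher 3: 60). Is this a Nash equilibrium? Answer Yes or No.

Total = 80 ≥ 70: provided.
Rancher 1 (pledges 20, payoff 107): dropping to 0 → total 60, payoff 0. No gain.
Rancher 2 (pledges 0, payoff 127): pledging 50 → total 130, payoff 77. No gain.
Rancher 3 (pledges 60, payoff 67): dropping to 0 → total 20, payoff 0. No gain.

Yes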